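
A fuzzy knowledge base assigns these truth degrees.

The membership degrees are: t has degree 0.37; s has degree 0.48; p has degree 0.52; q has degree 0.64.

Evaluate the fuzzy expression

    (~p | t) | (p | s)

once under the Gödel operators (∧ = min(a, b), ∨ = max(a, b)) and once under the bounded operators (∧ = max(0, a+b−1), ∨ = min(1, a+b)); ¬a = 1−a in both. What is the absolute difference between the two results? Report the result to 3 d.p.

Under Gödel:
  ~p = 1 − 0.52 = 0.48
  ~p | t = max(a, b) on (0.48, 0.37) = 0.48
  p | s = max(a, b) on (0.52, 0.48) = 0.52
  (~p | t) | (p | s) = max(a, b) on (0.48, 0.52) = 0.52
  → value = 0.5200
Under bounded:
  ~p = 1 − 0.52 = 0.48
  ~p | t = min(1, a+b) on (0.48, 0.37) = 0.85
  p | s = min(1, a+b) on (0.52, 0.48) = 1.00
  (~p | t) | (p | s) = min(1, a+b) on (0.85, 1.00) = 1.00
  → value = 1.0000
|0.5200 − 1.0000| = 0.480

0.480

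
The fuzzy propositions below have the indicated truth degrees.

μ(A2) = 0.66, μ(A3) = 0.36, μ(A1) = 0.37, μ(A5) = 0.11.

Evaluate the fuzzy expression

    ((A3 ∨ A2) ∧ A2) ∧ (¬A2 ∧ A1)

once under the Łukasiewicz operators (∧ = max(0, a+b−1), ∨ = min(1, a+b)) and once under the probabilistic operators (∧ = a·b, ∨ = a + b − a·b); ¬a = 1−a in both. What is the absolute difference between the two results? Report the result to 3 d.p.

0.065

Under Łukasiewicz:
  A3 ∨ A2 = min(1, a+b) on (0.36, 0.66) = 1.00
  (A3 ∨ A2) ∧ A2 = max(0, a+b−1) on (1.00, 0.66) = 0.66
  ¬A2 = 1 − 0.66 = 0.34
  ¬A2 ∧ A1 = max(0, a+b−1) on (0.34, 0.37) = 0.00
  ((A3 ∨ A2) ∧ A2) ∧ (¬A2 ∧ A1) = max(0, a+b−1) on (0.66, 0.00) = 0.00
  → value = 0.0000
Under probabilistic:
  A3 ∨ A2 = a + b − a·b on (0.3600, 0.6600) = 0.7824
  (A3 ∨ A2) ∧ A2 = a·b on (0.7824, 0.6600) = 0.5164
  ¬A2 = 1 − 0.6600 = 0.3400
  ¬A2 ∧ A1 = a·b on (0.3400, 0.3700) = 0.1258
  ((A3 ∨ A2) ∧ A2) ∧ (¬A2 ∧ A1) = a·b on (0.5164, 0.1258) = 0.0650
  → value = 0.0650
|0.0000 − 0.0650| = 0.065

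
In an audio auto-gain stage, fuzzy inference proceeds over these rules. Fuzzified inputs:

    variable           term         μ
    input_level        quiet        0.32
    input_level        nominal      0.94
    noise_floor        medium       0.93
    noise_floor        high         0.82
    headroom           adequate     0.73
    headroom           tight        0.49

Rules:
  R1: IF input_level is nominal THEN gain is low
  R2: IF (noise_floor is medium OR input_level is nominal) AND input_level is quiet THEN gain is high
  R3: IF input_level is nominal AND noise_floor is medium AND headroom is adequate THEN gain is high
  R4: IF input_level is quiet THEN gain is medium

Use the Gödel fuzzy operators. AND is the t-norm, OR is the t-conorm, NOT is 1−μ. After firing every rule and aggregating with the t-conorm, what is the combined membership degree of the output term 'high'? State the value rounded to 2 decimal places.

0.73

R1: nominal=0.94 → w = 0.94
R2: (medium=0.93 OR nominal=0.94) = 0.94; AND[min(a, b)] with quiet=0.32 → w = 0.32
R3: nominal=0.94, medium=0.93, adequate=0.73; AND[min(a, b)] → w = 0.73
R4: quiet=0.32 → w = 0.32
Rules with consequent 'high': {R2, R3} → strengths 0.32, 0.73
Aggregate via t-conorm [max(a, b)]: 0.73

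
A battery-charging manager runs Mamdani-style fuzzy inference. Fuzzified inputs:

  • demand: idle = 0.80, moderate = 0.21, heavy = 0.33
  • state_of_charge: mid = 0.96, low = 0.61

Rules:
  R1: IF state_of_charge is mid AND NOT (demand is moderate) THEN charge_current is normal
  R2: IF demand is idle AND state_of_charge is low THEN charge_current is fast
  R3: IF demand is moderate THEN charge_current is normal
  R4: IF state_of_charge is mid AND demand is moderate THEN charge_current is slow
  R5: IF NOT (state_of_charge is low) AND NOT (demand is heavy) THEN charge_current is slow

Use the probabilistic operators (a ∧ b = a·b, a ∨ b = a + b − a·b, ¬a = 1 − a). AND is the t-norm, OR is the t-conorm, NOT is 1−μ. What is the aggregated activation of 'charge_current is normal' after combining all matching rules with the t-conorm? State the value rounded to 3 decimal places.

0.809

R1: mid=0.96, ¬moderate=1−0.21=0.79; AND[a·b] → w = 0.7584
R2: idle=0.80, low=0.61; AND[a·b] → w = 0.4880
R3: moderate=0.21 → w = 0.2100
R4: mid=0.96, moderate=0.21; AND[a·b] → w = 0.2016
R5: ¬low=1−0.61=0.39, ¬heavy=1−0.33=0.67; AND[a·b] → w = 0.2613
Rules with consequent 'normal': {R1, R3} → strengths 0.7584, 0.2100
Aggregate via t-conorm [a + b − a·b]: 0.8091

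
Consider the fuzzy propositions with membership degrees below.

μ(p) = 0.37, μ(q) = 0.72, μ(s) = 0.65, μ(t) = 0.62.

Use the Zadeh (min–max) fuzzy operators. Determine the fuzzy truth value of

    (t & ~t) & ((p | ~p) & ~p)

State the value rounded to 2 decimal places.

~t = 1 − 0.62 = 0.38
t & ~t = min(a, b) on (0.62, 0.38) = 0.38
~p = 1 − 0.37 = 0.63
p | ~p = max(a, b) on (0.37, 0.63) = 0.63
~p = 1 − 0.37 = 0.63
(p | ~p) & ~p = min(a, b) on (0.63, 0.63) = 0.63
(t & ~t) & ((p | ~p) & ~p) = min(a, b) on (0.38, 0.63) = 0.38

0.38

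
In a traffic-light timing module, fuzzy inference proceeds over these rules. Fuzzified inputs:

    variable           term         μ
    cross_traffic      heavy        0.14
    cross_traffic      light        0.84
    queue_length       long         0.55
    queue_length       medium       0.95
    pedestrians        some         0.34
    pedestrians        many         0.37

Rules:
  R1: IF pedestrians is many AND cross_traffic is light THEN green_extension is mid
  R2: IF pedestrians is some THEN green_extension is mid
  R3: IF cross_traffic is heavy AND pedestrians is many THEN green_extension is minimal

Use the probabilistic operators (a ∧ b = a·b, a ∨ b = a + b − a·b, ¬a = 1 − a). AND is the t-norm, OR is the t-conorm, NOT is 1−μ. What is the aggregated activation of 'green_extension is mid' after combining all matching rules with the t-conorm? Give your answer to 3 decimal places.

R1: many=0.37, light=0.84; AND[a·b] → w = 0.3108
R2: some=0.34 → w = 0.3400
R3: heavy=0.14, many=0.37; AND[a·b] → w = 0.0518
Rules with consequent 'mid': {R1, R2} → strengths 0.3108, 0.3400
Aggregate via t-conorm [a + b − a·b]: 0.5451

0.545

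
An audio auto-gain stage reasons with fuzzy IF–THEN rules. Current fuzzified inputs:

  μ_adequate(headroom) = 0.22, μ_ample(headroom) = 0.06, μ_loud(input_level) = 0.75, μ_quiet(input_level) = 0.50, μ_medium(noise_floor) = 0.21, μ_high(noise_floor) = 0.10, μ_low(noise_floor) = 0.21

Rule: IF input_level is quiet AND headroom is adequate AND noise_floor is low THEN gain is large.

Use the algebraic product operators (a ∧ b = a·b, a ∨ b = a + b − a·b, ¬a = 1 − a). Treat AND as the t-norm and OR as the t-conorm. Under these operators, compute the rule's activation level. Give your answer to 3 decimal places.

firing strength: quiet=0.50, adequate=0.22, low=0.21; AND[a·b] → w = 0.0231

0.023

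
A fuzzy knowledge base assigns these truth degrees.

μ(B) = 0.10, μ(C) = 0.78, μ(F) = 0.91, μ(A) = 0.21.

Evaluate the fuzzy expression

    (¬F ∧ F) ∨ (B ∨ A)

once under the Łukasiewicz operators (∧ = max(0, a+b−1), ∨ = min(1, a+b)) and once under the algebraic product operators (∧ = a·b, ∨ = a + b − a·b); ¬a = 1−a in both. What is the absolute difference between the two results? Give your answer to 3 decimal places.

Under Łukasiewicz:
  ¬F = 1 − 0.91 = 0.09
  ¬F ∧ F = max(0, a+b−1) on (0.09, 0.91) = 0.00
  B ∨ A = min(1, a+b) on (0.10, 0.21) = 0.31
  (¬F ∧ F) ∨ (B ∨ A) = min(1, a+b) on (0.00, 0.31) = 0.31
  → value = 0.3100
Under algebraic product:
  ¬F = 1 − 0.9100 = 0.0900
  ¬F ∧ F = a·b on (0.0900, 0.9100) = 0.0819
  B ∨ A = a + b − a·b on (0.1000, 0.2100) = 0.2890
  (¬F ∧ F) ∨ (B ∨ A) = a + b − a·b on (0.0819, 0.2890) = 0.3472
  → value = 0.3472
|0.3100 − 0.3472| = 0.037

0.037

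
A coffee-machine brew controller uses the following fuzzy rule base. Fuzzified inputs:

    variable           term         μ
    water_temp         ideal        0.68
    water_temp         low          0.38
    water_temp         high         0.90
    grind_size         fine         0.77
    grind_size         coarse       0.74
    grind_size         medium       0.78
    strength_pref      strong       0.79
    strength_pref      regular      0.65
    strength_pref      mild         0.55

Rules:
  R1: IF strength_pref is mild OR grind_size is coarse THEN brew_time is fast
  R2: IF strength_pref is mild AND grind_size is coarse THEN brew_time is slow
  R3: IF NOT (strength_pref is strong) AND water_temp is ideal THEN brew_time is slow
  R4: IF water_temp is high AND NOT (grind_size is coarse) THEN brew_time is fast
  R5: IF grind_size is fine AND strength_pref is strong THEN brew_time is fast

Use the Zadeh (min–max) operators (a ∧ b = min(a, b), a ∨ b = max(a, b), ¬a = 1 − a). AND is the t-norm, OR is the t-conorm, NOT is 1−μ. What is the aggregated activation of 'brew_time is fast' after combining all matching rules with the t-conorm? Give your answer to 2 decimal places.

0.77

R1: mild=0.55, coarse=0.74; OR[max(a, b)] → w = 0.74
R2: mild=0.55, coarse=0.74; AND[min(a, b)] → w = 0.55
R3: ¬strong=1−0.79=0.21, ideal=0.68; AND[min(a, b)] → w = 0.21
R4: high=0.90, ¬coarse=1−0.74=0.26; AND[min(a, b)] → w = 0.26
R5: fine=0.77, strong=0.79; AND[min(a, b)] → w = 0.77
Rules with consequent 'fast': {R1, R4, R5} → strengths 0.74, 0.26, 0.77
Aggregate via t-conorm [max(a, b)]: 0.77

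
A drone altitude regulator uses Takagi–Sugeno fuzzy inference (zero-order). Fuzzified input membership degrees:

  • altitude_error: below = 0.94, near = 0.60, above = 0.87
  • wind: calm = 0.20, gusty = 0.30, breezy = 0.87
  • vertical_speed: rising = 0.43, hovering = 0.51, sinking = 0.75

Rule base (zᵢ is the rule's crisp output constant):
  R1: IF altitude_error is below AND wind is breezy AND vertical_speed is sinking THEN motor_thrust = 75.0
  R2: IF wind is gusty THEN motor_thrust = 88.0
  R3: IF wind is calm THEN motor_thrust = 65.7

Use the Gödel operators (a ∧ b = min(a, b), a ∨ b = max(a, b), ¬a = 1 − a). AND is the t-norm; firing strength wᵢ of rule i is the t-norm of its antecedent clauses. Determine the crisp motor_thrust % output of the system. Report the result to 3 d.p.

76.632

R1 (z=75.0): below=0.94, breezy=0.87, sinking=0.75; AND[min(a, b)] → w = 0.75
R2 (z=88.0): gusty=0.30 → w = 0.30
R3 (z=65.7): calm=0.20 → w = 0.20
Weighted average = (0.75·75.0 + 0.30·88.0 + 0.20·65.7) / (0.75 + 0.30 + 0.20)
  = 95.7900 / 1.2500 = 76.632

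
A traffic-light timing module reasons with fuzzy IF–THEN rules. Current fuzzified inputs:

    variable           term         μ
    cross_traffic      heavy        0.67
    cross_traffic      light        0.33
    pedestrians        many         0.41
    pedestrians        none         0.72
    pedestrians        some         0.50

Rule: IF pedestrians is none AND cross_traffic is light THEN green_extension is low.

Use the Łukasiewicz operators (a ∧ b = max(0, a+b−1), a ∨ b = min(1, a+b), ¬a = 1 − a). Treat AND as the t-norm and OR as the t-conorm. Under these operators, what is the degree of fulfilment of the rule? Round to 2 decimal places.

0.05

firing strength: none=0.72, light=0.33; AND[max(0, a+b−1)] → w = 0.05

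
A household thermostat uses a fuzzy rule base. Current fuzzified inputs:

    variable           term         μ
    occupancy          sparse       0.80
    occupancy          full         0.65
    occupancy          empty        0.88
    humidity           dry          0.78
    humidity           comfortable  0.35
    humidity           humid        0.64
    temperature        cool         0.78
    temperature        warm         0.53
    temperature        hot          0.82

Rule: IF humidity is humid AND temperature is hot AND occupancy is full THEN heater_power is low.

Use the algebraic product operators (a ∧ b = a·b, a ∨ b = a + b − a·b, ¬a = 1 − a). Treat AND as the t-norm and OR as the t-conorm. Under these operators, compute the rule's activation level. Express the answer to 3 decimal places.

0.341

firing strength: humid=0.64, hot=0.82, full=0.65; AND[a·b] → w = 0.3411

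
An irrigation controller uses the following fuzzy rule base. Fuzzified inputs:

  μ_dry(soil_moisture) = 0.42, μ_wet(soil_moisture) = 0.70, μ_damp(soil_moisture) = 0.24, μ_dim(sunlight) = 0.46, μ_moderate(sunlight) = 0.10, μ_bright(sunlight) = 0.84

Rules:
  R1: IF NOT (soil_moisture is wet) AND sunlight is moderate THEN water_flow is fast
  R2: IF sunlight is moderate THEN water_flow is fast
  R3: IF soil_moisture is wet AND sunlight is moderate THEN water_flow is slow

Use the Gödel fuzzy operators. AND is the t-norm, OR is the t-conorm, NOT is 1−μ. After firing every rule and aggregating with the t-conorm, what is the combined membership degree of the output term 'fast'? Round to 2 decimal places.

0.10

R1: ¬wet=1−0.70=0.30, moderate=0.10; AND[min(a, b)] → w = 0.10
R2: moderate=0.10 → w = 0.10
R3: wet=0.70, moderate=0.10; AND[min(a, b)] → w = 0.10
Rules with consequent 'fast': {R1, R2} → strengths 0.10, 0.10
Aggregate via t-conorm [max(a, b)]: 0.10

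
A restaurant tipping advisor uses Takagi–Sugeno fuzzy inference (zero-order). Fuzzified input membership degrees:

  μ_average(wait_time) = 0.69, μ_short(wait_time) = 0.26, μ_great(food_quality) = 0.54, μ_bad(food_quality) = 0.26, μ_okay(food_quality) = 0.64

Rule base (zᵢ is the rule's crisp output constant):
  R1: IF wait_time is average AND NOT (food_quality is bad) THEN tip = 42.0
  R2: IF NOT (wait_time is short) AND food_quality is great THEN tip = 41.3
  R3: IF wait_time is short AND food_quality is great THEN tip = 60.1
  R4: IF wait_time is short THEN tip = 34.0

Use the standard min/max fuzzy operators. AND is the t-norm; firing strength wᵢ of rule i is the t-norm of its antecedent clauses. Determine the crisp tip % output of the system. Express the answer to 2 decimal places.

43.28

R1 (z=42.0): average=0.69, ¬bad=1−0.26=0.74; AND[min(a, b)] → w = 0.69
R2 (z=41.3): ¬short=1−0.26=0.74, great=0.54; AND[min(a, b)] → w = 0.54
R3 (z=60.1): short=0.26, great=0.54; AND[min(a, b)] → w = 0.26
R4 (z=34.0): short=0.26 → w = 0.26
Weighted average = (0.69·42.0 + 0.54·41.3 + 0.26·60.1 + 0.26·34.0) / (0.69 + 0.54 + 0.26 + 0.26)
  = 75.7480 / 1.7500 = 43.28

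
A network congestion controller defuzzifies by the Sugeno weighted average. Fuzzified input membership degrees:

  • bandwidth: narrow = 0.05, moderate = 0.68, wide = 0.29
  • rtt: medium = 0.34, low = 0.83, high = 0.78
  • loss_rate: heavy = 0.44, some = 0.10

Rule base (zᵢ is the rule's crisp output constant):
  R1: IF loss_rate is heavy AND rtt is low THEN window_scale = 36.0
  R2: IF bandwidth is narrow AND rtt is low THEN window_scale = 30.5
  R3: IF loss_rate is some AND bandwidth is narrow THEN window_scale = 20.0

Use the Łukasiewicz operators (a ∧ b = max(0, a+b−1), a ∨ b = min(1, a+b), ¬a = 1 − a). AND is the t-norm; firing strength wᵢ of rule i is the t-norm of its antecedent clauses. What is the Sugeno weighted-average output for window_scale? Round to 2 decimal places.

R1 (z=36.0): heavy=0.44, low=0.83; AND[max(0, a+b−1)] → w = 0.27
R2 (z=30.5): narrow=0.05, low=0.83; AND[max(0, a+b−1)] → w = 0.00
R3 (z=20.0): some=0.10, narrow=0.05; AND[max(0, a+b−1)] → w = 0.00
Weighted average = (0.27·36.0 + 0.00·30.5 + 0.00·20.0) / (0.27 + 0.00 + 0.00)
  = 9.7200 / 0.2700 = 36.00

36.00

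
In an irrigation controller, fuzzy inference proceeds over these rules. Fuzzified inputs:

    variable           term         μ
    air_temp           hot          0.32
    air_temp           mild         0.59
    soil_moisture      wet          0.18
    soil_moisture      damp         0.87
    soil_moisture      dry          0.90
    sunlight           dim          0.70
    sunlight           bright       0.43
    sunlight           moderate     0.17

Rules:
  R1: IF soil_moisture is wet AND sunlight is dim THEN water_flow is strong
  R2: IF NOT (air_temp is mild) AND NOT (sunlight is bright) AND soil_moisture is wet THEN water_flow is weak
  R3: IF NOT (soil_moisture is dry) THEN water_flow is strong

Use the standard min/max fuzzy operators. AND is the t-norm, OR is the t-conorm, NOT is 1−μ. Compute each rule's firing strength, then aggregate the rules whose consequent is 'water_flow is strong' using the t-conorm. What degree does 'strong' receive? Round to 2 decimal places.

R1: wet=0.18, dim=0.70; AND[min(a, b)] → w = 0.18
R2: ¬mild=1−0.59=0.41, ¬bright=1−0.43=0.57, wet=0.18; AND[min(a, b)] → w = 0.18
R3: ¬dry=1−0.90=0.10 → w = 0.10
Rules with consequent 'strong': {R1, R3} → strengths 0.18, 0.10
Aggregate via t-conorm [max(a, b)]: 0.18

0.18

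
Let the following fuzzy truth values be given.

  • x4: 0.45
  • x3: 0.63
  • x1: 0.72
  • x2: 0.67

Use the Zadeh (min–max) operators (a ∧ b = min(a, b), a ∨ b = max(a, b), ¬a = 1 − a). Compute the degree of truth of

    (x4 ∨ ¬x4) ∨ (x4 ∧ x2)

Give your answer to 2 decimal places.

0.55

¬x4 = 1 − 0.45 = 0.55
x4 ∨ ¬x4 = max(a, b) on (0.45, 0.55) = 0.55
x4 ∧ x2 = min(a, b) on (0.45, 0.67) = 0.45
(x4 ∨ ¬x4) ∨ (x4 ∧ x2) = max(a, b) on (0.55, 0.45) = 0.55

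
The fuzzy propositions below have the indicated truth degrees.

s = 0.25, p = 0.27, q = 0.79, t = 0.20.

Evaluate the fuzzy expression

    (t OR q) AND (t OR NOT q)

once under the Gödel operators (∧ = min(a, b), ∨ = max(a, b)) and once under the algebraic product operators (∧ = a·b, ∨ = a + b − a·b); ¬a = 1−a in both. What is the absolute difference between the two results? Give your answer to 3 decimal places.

0.096

Under Gödel:
  t OR q = max(a, b) on (0.20, 0.79) = 0.79
  NOT q = 1 − 0.79 = 0.21
  t OR NOT q = max(a, b) on (0.20, 0.21) = 0.21
  (t OR q) AND (t OR NOT q) = min(a, b) on (0.79, 0.21) = 0.21
  → value = 0.2100
Under algebraic product:
  t OR q = a + b − a·b on (0.2000, 0.7900) = 0.8320
  NOT q = 1 − 0.7900 = 0.2100
  t OR NOT q = a + b − a·b on (0.2000, 0.2100) = 0.3680
  (t OR q) AND (t OR NOT q) = a·b on (0.8320, 0.3680) = 0.3062
  → value = 0.3062
|0.2100 − 0.3062| = 0.096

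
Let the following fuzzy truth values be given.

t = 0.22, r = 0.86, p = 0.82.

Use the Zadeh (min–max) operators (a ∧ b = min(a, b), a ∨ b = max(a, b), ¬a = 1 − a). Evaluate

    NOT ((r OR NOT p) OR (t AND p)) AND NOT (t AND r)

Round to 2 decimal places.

0.14

NOT p = 1 − 0.82 = 0.18
r OR NOT p = max(a, b) on (0.86, 0.18) = 0.86
t AND p = min(a, b) on (0.22, 0.82) = 0.22
(r OR NOT p) OR (t AND p) = max(a, b) on (0.86, 0.22) = 0.86
NOT ((r OR NOT p) OR (t AND p)) = 1 − 0.86 = 0.14
t AND r = min(a, b) on (0.22, 0.86) = 0.22
NOT (t AND r) = 1 − 0.22 = 0.78
NOT ((r OR NOT p) OR (t AND p)) AND NOT (t AND r) = min(a, b) on (0.14, 0.78) = 0.14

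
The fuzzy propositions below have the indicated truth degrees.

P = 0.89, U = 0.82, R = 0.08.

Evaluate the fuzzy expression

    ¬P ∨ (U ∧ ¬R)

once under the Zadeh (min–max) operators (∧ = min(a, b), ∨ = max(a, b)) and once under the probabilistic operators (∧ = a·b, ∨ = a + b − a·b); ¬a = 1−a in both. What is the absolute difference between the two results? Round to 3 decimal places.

0.039

Under Zadeh (min–max):
  ¬P = 1 − 0.89 = 0.11
  ¬R = 1 − 0.08 = 0.92
  U ∧ ¬R = min(a, b) on (0.82, 0.92) = 0.82
  ¬P ∨ (U ∧ ¬R) = max(a, b) on (0.11, 0.82) = 0.82
  → value = 0.8200
Under probabilistic:
  ¬P = 1 − 0.8900 = 0.1100
  ¬R = 1 − 0.0800 = 0.9200
  U ∧ ¬R = a·b on (0.8200, 0.9200) = 0.7544
  ¬P ∨ (U ∧ ¬R) = a + b − a·b on (0.1100, 0.7544) = 0.7814
  → value = 0.7814
|0.8200 − 0.7814| = 0.039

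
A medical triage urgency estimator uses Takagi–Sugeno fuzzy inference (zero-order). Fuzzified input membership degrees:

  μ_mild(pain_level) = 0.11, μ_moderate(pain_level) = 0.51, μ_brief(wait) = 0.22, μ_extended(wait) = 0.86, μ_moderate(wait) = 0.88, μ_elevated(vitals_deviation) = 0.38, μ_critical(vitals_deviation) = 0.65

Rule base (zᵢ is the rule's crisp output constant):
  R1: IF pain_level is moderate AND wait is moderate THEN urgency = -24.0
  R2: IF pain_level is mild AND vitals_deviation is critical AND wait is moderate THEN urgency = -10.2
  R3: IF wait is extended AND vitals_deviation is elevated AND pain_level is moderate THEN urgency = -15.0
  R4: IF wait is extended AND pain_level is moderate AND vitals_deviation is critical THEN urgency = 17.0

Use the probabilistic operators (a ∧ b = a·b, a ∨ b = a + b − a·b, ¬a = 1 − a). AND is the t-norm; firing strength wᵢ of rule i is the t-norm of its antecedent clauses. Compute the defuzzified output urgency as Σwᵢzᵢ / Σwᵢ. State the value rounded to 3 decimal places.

-9.410

R1 (z=-24.0): moderate=0.51, moderate=0.88; AND[a·b] → w = 0.4488
R2 (z=-10.2): mild=0.11, critical=0.65, moderate=0.88; AND[a·b] → w = 0.0629
R3 (z=-15.0): extended=0.86, elevated=0.38, moderate=0.51; AND[a·b] → w = 0.1667
R4 (z=17.0): extended=0.86, moderate=0.51, critical=0.65; AND[a·b] → w = 0.2851
Weighted average = (0.4488·-24.0 + 0.0629·-10.2 + 0.1667·-15.0 + 0.2851·17.0) / (0.4488 + 0.0629 + 0.1667 + 0.2851)
  = -9.0665 / 0.9635 = -9.410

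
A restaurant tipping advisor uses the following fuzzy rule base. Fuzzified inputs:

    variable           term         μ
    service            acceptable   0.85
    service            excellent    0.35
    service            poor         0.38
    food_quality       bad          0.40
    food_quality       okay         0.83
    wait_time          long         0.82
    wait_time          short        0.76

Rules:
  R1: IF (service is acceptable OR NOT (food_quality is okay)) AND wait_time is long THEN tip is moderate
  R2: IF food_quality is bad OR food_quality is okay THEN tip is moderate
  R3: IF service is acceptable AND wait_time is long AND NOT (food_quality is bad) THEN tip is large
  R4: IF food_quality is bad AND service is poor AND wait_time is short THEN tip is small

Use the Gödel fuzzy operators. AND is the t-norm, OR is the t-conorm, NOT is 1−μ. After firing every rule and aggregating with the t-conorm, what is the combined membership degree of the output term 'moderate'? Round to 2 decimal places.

R1: (acceptable=0.85 OR ¬okay=1−0.83=0.17) = 0.85; AND[min(a, b)] with long=0.82 → w = 0.82
R2: bad=0.40, okay=0.83; OR[max(a, b)] → w = 0.83
R3: acceptable=0.85, long=0.82, ¬bad=1−0.40=0.60; AND[min(a, b)] → w = 0.60
R4: bad=0.40, poor=0.38, short=0.76; AND[min(a, b)] → w = 0.38
Rules with consequent 'moderate': {R1, R2} → strengths 0.82, 0.83
Aggregate via t-conorm [max(a, b)]: 0.83

0.83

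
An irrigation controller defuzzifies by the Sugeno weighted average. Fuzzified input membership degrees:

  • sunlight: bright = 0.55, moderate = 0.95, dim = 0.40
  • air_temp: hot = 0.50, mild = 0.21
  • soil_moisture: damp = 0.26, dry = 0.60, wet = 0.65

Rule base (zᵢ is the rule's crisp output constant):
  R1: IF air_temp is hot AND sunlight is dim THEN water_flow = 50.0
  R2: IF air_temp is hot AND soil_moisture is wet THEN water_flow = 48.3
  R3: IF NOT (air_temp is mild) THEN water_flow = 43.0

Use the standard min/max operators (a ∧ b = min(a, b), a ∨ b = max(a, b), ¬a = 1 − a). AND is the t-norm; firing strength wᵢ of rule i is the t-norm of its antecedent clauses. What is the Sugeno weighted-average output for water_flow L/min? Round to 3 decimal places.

46.225

R1 (z=50.0): hot=0.50, dim=0.40; AND[min(a, b)] → w = 0.40
R2 (z=48.3): hot=0.50, wet=0.65; AND[min(a, b)] → w = 0.50
R3 (z=43.0): ¬mild=1−0.21=0.79 → w = 0.79
Weighted average = (0.40·50.0 + 0.50·48.3 + 0.79·43.0) / (0.40 + 0.50 + 0.79)
  = 78.1200 / 1.6900 = 46.225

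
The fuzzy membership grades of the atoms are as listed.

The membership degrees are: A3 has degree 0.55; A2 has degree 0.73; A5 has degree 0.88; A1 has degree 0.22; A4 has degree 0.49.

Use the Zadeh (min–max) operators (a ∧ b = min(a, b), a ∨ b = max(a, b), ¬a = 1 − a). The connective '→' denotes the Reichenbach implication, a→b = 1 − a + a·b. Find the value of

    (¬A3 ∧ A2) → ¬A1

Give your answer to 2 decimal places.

¬A3 = 1 − 0.55 = 0.45
¬A3 ∧ A2 = min(a, b) on (0.45, 0.73) = 0.45
¬A1 = 1 − 0.22 = 0.78
(¬A3 ∧ A2) → ¬A1  [Reichenbach: 1 − a + a·b] with a=0.45, b=0.78 → 0.90

0.90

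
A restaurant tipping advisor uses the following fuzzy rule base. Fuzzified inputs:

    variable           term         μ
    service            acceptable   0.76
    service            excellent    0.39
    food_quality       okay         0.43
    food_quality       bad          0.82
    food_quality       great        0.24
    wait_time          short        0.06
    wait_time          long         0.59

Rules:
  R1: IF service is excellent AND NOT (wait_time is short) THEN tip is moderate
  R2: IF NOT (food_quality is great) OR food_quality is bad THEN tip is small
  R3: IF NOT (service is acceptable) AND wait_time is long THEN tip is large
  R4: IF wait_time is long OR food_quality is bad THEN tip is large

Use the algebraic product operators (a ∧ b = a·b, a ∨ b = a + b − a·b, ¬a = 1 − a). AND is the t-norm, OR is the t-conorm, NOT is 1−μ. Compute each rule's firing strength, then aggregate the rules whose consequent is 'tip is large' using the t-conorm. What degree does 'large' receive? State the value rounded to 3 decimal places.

0.937

R1: excellent=0.39, ¬short=1−0.06=0.94; AND[a·b] → w = 0.3666
R2: ¬great=1−0.24=0.76, bad=0.82; OR[a + b − a·b] → w = 0.9568
R3: ¬acceptable=1−0.76=0.24, long=0.59; AND[a·b] → w = 0.1416
R4: long=0.59, bad=0.82; OR[a + b − a·b] → w = 0.9262
Rules with consequent 'large': {R3, R4} → strengths 0.1416, 0.9262
Aggregate via t-conorm [a + b − a·b]: 0.9367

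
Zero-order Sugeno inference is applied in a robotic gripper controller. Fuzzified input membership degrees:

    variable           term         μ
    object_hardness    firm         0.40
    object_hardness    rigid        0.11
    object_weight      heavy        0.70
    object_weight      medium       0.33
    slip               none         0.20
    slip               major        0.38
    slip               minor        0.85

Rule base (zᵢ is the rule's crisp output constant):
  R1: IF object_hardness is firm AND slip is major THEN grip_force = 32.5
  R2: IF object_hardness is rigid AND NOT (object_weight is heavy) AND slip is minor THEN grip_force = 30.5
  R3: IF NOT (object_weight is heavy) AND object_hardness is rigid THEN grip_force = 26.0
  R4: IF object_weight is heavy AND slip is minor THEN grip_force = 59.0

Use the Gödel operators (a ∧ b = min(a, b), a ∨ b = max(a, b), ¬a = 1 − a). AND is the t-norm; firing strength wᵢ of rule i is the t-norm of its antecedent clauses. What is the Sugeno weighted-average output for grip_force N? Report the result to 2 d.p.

R1 (z=32.5): firm=0.40, major=0.38; AND[min(a, b)] → w = 0.38
R2 (z=30.5): rigid=0.11, ¬heavy=1−0.70=0.30, minor=0.85; AND[min(a, b)] → w = 0.11
R3 (z=26.0): ¬heavy=1−0.70=0.30, rigid=0.11; AND[min(a, b)] → w = 0.11
R4 (z=59.0): heavy=0.70, minor=0.85; AND[min(a, b)] → w = 0.70
Weighted average = (0.38·32.5 + 0.11·30.5 + 0.11·26.0 + 0.70·59.0) / (0.38 + 0.11 + 0.11 + 0.70)
  = 59.8650 / 1.3000 = 46.05

46.05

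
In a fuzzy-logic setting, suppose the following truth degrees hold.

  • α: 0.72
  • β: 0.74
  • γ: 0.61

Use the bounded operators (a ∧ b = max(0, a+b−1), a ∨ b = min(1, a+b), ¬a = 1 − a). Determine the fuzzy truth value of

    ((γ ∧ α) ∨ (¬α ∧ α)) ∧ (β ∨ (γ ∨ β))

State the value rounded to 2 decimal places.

0.33

γ ∧ α = max(0, a+b−1) on (0.61, 0.72) = 0.33
¬α = 1 − 0.72 = 0.28
¬α ∧ α = max(0, a+b−1) on (0.28, 0.72) = 0.00
(γ ∧ α) ∨ (¬α ∧ α) = min(1, a+b) on (0.33, 0.00) = 0.33
γ ∨ β = min(1, a+b) on (0.61, 0.74) = 1.00
β ∨ (γ ∨ β) = min(1, a+b) on (0.74, 1.00) = 1.00
((γ ∧ α) ∨ (¬α ∧ α)) ∧ (β ∨ (γ ∨ β)) = max(0, a+b−1) on (0.33, 1.00) = 0.33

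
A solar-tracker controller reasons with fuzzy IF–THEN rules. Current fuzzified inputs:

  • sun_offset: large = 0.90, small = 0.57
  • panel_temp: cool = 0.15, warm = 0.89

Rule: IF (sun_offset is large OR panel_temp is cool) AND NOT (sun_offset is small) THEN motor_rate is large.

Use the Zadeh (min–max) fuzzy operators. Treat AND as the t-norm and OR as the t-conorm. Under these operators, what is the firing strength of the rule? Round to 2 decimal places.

0.43

firing strength: (large=0.90 OR cool=0.15) = 0.90; AND[min(a, b)] with ¬small=1−0.57=0.43 → w = 0.43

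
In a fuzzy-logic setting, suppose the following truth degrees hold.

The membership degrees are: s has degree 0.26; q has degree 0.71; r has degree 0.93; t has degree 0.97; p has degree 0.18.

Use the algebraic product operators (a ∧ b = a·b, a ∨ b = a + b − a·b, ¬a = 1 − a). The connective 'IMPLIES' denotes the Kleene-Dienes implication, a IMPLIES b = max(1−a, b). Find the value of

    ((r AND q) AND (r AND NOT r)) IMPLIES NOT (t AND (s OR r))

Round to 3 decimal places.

0.957

r AND q = a·b on (0.9300, 0.7100) = 0.6603
NOT r = 1 − 0.9300 = 0.0700
r AND NOT r = a·b on (0.9300, 0.0700) = 0.0651
(r AND q) AND (r AND NOT r) = a·b on (0.6603, 0.0651) = 0.0430
s OR r = a + b − a·b on (0.2600, 0.9300) = 0.9482
t AND (s OR r) = a·b on (0.9700, 0.9482) = 0.9198
NOT (t AND (s OR r)) = 1 − 0.9198 = 0.0802
((r AND q) AND (r AND NOT r)) IMPLIES NOT (t AND (s OR r))  [Kleene-Dienes: max(1−a, b)] with a=0.0430, b=0.0802 → 0.9570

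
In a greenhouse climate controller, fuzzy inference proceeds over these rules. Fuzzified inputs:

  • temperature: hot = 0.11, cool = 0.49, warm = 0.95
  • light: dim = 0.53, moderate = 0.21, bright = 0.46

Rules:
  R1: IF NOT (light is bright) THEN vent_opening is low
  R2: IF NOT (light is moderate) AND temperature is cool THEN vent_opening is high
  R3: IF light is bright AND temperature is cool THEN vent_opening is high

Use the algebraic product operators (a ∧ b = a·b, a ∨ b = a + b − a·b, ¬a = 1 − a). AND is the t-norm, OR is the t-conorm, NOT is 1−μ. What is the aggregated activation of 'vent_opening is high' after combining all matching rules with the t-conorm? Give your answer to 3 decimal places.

R1: ¬bright=1−0.46=0.54 → w = 0.5400
R2: ¬moderate=1−0.21=0.79, cool=0.49; AND[a·b] → w = 0.3871
R3: bright=0.46, cool=0.49; AND[a·b] → w = 0.2254
Rules with consequent 'high': {R2, R3} → strengths 0.3871, 0.2254
Aggregate via t-conorm [a + b − a·b]: 0.5252

0.525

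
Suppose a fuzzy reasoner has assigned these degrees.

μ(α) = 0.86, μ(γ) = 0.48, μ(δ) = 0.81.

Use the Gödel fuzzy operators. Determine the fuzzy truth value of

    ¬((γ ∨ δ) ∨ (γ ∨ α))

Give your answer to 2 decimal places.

γ ∨ δ = max(a, b) on (0.48, 0.81) = 0.81
γ ∨ α = max(a, b) on (0.48, 0.86) = 0.86
(γ ∨ δ) ∨ (γ ∨ α) = max(a, b) on (0.81, 0.86) = 0.86
¬((γ ∨ δ) ∨ (γ ∨ α)) = 1 − 0.86 = 0.14

0.14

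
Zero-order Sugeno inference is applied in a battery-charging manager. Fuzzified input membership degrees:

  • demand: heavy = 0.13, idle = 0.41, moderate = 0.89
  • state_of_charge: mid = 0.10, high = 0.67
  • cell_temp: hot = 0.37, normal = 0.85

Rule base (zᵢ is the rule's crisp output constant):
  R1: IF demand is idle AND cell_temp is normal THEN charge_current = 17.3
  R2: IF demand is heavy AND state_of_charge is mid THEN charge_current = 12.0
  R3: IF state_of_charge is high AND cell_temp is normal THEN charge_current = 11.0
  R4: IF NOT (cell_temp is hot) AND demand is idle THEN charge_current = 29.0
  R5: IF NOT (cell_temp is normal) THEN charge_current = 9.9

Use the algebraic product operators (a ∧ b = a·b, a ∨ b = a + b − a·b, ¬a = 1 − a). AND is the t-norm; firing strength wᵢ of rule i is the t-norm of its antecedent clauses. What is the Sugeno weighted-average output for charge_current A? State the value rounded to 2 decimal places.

16.00

R1 (z=17.3): idle=0.41, normal=0.85; AND[a·b] → w = 0.3485
R2 (z=12.0): heavy=0.13, mid=0.10; AND[a·b] → w = 0.0130
R3 (z=11.0): high=0.67, normal=0.85; AND[a·b] → w = 0.5695
R4 (z=29.0): ¬hot=1−0.37=0.63, idle=0.41; AND[a·b] → w = 0.2583
R5 (z=9.9): ¬normal=1−0.85=0.15 → w = 0.1500
Weighted average = (0.3485·17.3 + 0.0130·12.0 + 0.5695·11.0 + 0.2583·29.0 + 0.1500·9.9) / (0.3485 + 0.0130 + 0.5695 + 0.2583 + 0.1500)
  = 21.4252 / 1.3393 = 16.00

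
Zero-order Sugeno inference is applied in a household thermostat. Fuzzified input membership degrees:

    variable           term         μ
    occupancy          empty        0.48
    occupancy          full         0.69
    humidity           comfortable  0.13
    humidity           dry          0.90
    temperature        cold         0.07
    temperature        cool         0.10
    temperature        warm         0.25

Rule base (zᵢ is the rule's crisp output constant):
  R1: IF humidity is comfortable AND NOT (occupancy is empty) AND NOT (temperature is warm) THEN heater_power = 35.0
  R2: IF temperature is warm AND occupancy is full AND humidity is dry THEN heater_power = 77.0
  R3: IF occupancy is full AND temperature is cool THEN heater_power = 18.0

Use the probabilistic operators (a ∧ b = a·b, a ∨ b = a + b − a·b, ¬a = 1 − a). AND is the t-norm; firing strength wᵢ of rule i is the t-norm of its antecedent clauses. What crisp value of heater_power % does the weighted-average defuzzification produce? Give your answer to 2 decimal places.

R1 (z=35.0): comfortable=0.13, ¬empty=1−0.48=0.52, ¬warm=1−0.25=0.75; AND[a·b] → w = 0.0507
R2 (z=77.0): warm=0.25, full=0.69, dry=0.90; AND[a·b] → w = 0.1552
R3 (z=18.0): full=0.69, cool=0.10; AND[a·b] → w = 0.0690
Weighted average = (0.0507·35.0 + 0.1552·77.0 + 0.0690·18.0) / (0.0507 + 0.1552 + 0.0690)
  = 14.9708 / 0.2750 = 54.45

54.45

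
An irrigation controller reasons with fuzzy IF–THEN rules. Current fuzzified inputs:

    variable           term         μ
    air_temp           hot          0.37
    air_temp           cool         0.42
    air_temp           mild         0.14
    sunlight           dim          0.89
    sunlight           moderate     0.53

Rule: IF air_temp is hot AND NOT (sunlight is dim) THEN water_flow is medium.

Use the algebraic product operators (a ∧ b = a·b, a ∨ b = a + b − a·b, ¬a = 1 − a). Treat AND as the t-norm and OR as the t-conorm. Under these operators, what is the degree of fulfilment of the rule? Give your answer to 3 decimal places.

firing strength: hot=0.37, ¬dim=1−0.89=0.11; AND[a·b] → w = 0.0407

0.041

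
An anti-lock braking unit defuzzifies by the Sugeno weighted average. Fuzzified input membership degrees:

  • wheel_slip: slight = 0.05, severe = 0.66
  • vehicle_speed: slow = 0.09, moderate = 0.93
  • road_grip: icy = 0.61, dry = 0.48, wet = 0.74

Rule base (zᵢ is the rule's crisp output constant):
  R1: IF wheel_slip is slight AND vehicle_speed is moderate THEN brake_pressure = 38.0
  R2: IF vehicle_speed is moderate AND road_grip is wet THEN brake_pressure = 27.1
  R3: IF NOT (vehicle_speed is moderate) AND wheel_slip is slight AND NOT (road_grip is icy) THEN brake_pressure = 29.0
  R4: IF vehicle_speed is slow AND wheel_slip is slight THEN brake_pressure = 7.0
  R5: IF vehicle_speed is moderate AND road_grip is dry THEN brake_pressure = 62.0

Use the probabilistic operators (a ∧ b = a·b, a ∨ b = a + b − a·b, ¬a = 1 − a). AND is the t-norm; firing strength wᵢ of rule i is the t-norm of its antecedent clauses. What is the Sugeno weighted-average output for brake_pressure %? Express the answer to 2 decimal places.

40.58

R1 (z=38.0): slight=0.05, moderate=0.93; AND[a·b] → w = 0.0465
R2 (z=27.1): moderate=0.93, wet=0.74; AND[a·b] → w = 0.6882
R3 (z=29.0): ¬moderate=1−0.93=0.07, slight=0.05, ¬icy=1−0.61=0.39; AND[a·b] → w = 0.0014
R4 (z=7.0): slow=0.09, slight=0.05; AND[a·b] → w = 0.0045
R5 (z=62.0): moderate=0.93, dry=0.48; AND[a·b] → w = 0.4464
Weighted average = (0.0465·38.0 + 0.6882·27.1 + 0.0014·29.0 + 0.0045·7.0 + 0.4464·62.0) / (0.0465 + 0.6882 + 0.0014 + 0.0045 + 0.4464)
  = 48.1651 / 1.1870 = 40.58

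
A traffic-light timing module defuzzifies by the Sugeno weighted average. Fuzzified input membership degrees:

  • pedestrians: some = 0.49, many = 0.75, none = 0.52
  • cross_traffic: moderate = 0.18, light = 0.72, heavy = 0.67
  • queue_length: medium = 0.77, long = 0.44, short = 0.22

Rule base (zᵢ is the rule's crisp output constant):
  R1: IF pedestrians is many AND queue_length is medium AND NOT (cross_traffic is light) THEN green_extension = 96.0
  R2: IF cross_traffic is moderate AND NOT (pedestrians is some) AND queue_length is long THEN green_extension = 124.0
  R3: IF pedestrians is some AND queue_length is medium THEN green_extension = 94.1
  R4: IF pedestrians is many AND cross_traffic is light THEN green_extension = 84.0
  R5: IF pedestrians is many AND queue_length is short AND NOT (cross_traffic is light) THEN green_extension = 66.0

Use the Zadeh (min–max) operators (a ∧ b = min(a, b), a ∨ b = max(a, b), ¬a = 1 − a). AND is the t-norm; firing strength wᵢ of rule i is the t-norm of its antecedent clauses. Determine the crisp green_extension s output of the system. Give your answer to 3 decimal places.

R1 (z=96.0): many=0.75, medium=0.77, ¬light=1−0.72=0.28; AND[min(a, b)] → w = 0.28
R2 (z=124.0): moderate=0.18, ¬some=1−0.49=0.51, long=0.44; AND[min(a, b)] → w = 0.18
R3 (z=94.1): some=0.49, medium=0.77; AND[min(a, b)] → w = 0.49
R4 (z=84.0): many=0.75, light=0.72; AND[min(a, b)] → w = 0.72
R5 (z=66.0): many=0.75, short=0.22, ¬light=1−0.72=0.28; AND[min(a, b)] → w = 0.22
Weighted average = (0.28·96.0 + 0.18·124.0 + 0.49·94.1 + 0.72·84.0 + 0.22·66.0) / (0.28 + 0.18 + 0.49 + 0.72 + 0.22)
  = 170.3090 / 1.8900 = 90.111

90.111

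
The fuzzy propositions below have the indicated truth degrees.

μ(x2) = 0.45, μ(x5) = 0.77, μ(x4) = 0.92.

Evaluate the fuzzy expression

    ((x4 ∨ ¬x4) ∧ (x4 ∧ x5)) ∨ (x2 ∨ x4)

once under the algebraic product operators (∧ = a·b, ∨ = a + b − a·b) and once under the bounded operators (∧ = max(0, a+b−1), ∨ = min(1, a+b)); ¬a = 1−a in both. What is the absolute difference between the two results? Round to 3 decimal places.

Under algebraic product:
  ¬x4 = 1 − 0.9200 = 0.0800
  x4 ∨ ¬x4 = a + b − a·b on (0.9200, 0.0800) = 0.9264
  x4 ∧ x5 = a·b on (0.9200, 0.7700) = 0.7084
  (x4 ∨ ¬x4) ∧ (x4 ∧ x5) = a·b on (0.9264, 0.7084) = 0.6563
  x2 ∨ x4 = a + b − a·b on (0.4500, 0.9200) = 0.9560
  ((x4 ∨ ¬x4) ∧ (x4 ∧ x5)) ∨ (x2 ∨ x4) = a + b − a·b on (0.6563, 0.9560) = 0.9849
  → value = 0.9849
Under bounded:
  ¬x4 = 1 − 0.92 = 0.08
  x4 ∨ ¬x4 = min(1, a+b) on (0.92, 0.08) = 1.00
  x4 ∧ x5 = max(0, a+b−1) on (0.92, 0.77) = 0.69
  (x4 ∨ ¬x4) ∧ (x4 ∧ x5) = max(0, a+b−1) on (1.00, 0.69) = 0.69
  x2 ∨ x4 = min(1, a+b) on (0.45, 0.92) = 1.00
  ((x4 ∨ ¬x4) ∧ (x4 ∧ x5)) ∨ (x2 ∨ x4) = min(1, a+b) on (0.69, 1.00) = 1.00
  → value = 1.0000
|0.9849 − 1.0000| = 0.015

0.015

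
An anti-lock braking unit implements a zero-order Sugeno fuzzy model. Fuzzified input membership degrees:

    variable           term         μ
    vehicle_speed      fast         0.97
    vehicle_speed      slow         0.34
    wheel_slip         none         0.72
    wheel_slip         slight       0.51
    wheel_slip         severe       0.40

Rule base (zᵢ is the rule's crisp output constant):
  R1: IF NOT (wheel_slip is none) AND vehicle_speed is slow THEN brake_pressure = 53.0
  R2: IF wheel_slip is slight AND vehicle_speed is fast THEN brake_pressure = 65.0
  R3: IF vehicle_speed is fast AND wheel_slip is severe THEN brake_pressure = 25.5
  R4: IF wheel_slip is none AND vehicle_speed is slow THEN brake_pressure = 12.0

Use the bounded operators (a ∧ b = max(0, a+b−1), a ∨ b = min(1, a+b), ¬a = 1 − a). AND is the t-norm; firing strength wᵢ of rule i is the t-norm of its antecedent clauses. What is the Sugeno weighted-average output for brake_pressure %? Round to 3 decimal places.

R1 (z=53.0): ¬none=1−0.72=0.28, slow=0.34; AND[max(0, a+b−1)] → w = 0.00
R2 (z=65.0): slight=0.51, fast=0.97; AND[max(0, a+b−1)] → w = 0.48
R3 (z=25.5): fast=0.97, severe=0.40; AND[max(0, a+b−1)] → w = 0.37
R4 (z=12.0): none=0.72, slow=0.34; AND[max(0, a+b−1)] → w = 0.06
Weighted average = (0.00·53.0 + 0.48·65.0 + 0.37·25.5 + 0.06·12.0) / (0.00 + 0.48 + 0.37 + 0.06)
  = 41.3550 / 0.9100 = 45.445

45.445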